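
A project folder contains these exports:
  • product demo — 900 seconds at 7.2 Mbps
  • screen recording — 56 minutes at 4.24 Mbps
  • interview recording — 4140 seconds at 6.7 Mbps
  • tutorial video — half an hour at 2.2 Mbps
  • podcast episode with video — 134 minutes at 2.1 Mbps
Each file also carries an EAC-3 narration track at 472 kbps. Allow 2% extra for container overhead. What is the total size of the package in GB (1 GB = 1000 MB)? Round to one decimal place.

9.9 GB

Audio: 472 kbps = 0.472 Mbps.
product demo: 7.672 Mbps × 900 s × 1.02 = 7042.9 Mb
screen recording: 4.712 Mbps × 3360 s × 1.02 = 16149.0 Mb
interview recording: 7.172 Mbps × 4140 s × 1.02 = 30285.9 Mb
tutorial video: 2.672 Mbps × 1800 s × 1.02 = 4905.8 Mb
podcast episode with video: 2.572 Mbps × 8040 s × 1.02 = 21092.5 Mb
Total: 79476.0 Mb = 9934.5 MB.
= 9.935 GB.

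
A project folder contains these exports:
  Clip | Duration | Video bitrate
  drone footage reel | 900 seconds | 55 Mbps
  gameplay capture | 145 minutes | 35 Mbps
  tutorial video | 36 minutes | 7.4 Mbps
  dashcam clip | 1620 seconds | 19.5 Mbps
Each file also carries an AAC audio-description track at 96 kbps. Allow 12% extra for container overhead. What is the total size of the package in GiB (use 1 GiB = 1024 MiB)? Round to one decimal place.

Audio: 96 kbps = 0.096 Mbps.
drone footage reel: 55.096 Mbps × 900 s × 1.12 = 55536.8 Mb
gameplay capture: 35.096 Mbps × 8700 s × 1.12 = 341975.4 Mb
tutorial video: 7.496 Mbps × 2160 s × 1.12 = 18134.3 Mb
dashcam clip: 19.596 Mbps × 1620 s × 1.12 = 35555.0 Mb
Total: 451201.5 Mb = 56400.2 MB.
= 52.53 GiB.

52.5 GiB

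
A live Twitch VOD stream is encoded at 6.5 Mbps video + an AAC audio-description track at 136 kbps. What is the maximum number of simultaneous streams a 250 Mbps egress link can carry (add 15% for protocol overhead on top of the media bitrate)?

Audio: 136 kbps = 0.136 Mbps.
Per-viewer media rate: 6.636 Mbps.
On the wire with 15% overhead: 7.631 Mbps.
250 Mbps = 250.0 Mbps; 250.0 / 7.631 = 32.76 → 32 viewers.

32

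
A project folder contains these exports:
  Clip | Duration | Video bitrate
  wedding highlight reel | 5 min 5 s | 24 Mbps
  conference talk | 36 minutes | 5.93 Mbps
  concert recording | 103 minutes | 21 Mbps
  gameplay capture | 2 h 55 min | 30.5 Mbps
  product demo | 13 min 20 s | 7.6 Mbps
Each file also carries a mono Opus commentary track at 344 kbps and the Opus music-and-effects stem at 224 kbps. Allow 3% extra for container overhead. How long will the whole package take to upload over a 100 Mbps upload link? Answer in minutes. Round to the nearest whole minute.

84 minutes

Audio total: 344 + 224 = 568 kbps = 0.568 Mbps.
wedding highlight reel: 24.568 Mbps × 305 s × 1.03 = 7718.0 Mb
conference talk: 6.498 Mbps × 2160 s × 1.03 = 14456.8 Mb
concert recording: 21.568 Mbps × 6180 s × 1.03 = 137288.9 Mb
gameplay capture: 31.068 Mbps × 10500 s × 1.03 = 336000.4 Mb
product demo: 8.168 Mbps × 800 s × 1.03 = 6730.4 Mb
Total: 502194.6 Mb = 62774.3 MB.
At 100 Mbps: 502194.6 / 100 = 5022 s ≈ 83.7 minutes.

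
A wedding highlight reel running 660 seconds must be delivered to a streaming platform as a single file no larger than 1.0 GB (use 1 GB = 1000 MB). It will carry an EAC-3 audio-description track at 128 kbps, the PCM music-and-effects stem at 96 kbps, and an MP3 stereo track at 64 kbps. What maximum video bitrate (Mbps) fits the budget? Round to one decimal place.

11.8 Mbps

Budget: 1.0 GB = 8000.0 Mb.
Total bitrate budget: 8000.0 Mb / 660 s = 12.121 Mbps.
Audio total: 128 + 96 + 64 = 288 kbps = 0.288 Mbps.
Video: 12.121 − 0.288 = 11.833 Mbps.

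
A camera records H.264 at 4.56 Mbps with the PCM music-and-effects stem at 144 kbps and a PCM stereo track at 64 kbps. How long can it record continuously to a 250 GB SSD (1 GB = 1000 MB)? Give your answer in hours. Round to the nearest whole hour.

117 hours

Audio total: 144 + 64 = 208 kbps = 0.208 Mbps.
Total bitrate: 4.56 + 0.208 = 4.768 Mbps.
Capacity: 250 GB = 2,000,000 Mb.
Recording time: 2,000,000 / 4.768 = 419,463 s ≈ 117 hours.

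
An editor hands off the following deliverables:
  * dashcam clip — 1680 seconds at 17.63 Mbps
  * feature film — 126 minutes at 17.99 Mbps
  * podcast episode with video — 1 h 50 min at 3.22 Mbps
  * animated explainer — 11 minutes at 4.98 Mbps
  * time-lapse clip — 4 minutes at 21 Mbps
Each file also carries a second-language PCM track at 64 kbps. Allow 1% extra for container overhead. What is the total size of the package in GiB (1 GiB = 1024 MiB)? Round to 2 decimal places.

23.08 GiB

Audio: 64 kbps = 0.064 Mbps.
dashcam clip: 17.694 Mbps × 1680 s × 1.01 = 30023.2 Mb
feature film: 18.054 Mbps × 7560 s × 1.01 = 137853.1 Mb
podcast episode with video: 3.284 Mbps × 6600 s × 1.01 = 21891.1 Mb
animated explainer: 5.044 Mbps × 660 s × 1.01 = 3362.3 Mb
time-lapse clip: 21.064 Mbps × 240 s × 1.01 = 5105.9 Mb
Total: 198235.7 Mb = 24779.5 MB.
= 23.08 GiB.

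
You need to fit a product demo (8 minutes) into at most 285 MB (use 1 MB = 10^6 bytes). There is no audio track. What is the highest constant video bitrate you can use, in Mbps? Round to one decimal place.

Budget: 285 MB = 2280.0 Mb.
8 min = 480 s
Total bitrate budget: 2280.0 Mb / 480 s = 4.750 Mbps.

4.8 Mbps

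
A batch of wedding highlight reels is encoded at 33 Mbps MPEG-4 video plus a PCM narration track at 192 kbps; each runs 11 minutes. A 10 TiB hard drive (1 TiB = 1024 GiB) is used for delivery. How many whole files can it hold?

4015

11 min = 660 s
Audio: 192 kbps = 0.192 Mbps.
Total bitrate: 33.192 Mbps.
Per item: 33.192 Mbps × 660 s = 21,907 Mb = 2,738 MB.
Capacity: 10 TiB = 87,960,930 Mb; 4015.25 items → 4015 complete.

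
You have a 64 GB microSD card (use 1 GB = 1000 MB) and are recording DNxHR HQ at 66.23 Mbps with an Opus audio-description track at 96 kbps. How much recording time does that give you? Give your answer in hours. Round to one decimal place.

Audio: 96 kbps = 0.096 Mbps.
Total bitrate: 66.23 + 0.096 = 66.326 Mbps.
Capacity: 64 GB = 512,000 Mb.
Recording time: 512,000 / 66.326 = 7,719 s ≈ 2.14 hours.

2.1 hours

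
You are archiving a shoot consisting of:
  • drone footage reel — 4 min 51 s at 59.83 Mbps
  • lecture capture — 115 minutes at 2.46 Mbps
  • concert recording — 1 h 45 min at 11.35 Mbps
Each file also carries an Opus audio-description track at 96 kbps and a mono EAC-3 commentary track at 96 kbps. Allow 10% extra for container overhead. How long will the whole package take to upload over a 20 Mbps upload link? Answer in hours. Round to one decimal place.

Audio total: 96 + 96 = 192 kbps = 0.192 Mbps.
drone footage reel: 60.022 Mbps × 291 s × 1.10 = 19213.0 Mb
lecture capture: 2.652 Mbps × 6900 s × 1.10 = 20128.7 Mb
concert recording: 11.542 Mbps × 6300 s × 1.10 = 79986.1 Mb
Total: 119327.8 Mb = 14916.0 MB.
At 20 Mbps: 119327.8 / 20 = 5966 s ≈ 1.66 hours.

1.7 hours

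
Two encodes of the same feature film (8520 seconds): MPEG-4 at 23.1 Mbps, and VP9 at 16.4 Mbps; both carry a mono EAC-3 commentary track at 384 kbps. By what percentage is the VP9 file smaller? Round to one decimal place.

Audio: 384 kbps = 0.384 Mbps.
MPEG-4: 23.484 Mbps × 8520 s = 200083.7 Mb = 25.010 GB.
VP9: 16.784 Mbps × 8520 s = 142999.7 Mb = 17.875 GB.
Reduction: (1 − 17.875/25.010) × 100 = 28.53%.

28.5%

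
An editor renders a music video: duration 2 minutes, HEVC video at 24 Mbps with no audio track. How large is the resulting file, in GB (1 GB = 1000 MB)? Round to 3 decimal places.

2 min = 120 s
Total bitrate: 24 Mbps.
Stream data: 24.000 Mbps × 120 s = 2880.0 Mb.
2,880 Mb ÷ 8 = 360.0 MB → 0.36 GB.

0.360 GB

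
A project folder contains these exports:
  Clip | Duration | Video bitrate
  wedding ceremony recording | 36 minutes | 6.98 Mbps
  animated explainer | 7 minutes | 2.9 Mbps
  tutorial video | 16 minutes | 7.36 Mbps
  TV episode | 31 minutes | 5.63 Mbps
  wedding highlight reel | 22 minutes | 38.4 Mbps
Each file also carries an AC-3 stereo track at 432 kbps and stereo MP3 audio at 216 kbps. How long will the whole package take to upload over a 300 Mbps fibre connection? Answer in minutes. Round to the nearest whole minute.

Audio total: 432 + 216 = 648 kbps = 0.648 Mbps.
wedding ceremony recording: 7.628 Mbps × 2160 s = 16476.5 Mb
animated explainer: 3.548 Mbps × 420 s = 1490.2 Mb
tutorial video: 8.008 Mbps × 960 s = 7687.7 Mb
TV episode: 6.278 Mbps × 1860 s = 11677.1 Mb
wedding highlight reel: 39.048 Mbps × 1320 s = 51543.4 Mb
Total: 88874.8 Mb = 11109.3 MB.
At 300 Mbps: 88874.8 / 300 = 296 s ≈ 4.94 minutes.

5 minutes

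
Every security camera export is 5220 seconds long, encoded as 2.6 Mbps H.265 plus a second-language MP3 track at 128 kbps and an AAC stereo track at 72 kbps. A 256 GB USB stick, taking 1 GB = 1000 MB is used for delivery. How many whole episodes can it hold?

Audio total: 128 + 72 = 200 kbps = 0.200 Mbps.
Total bitrate: 2.800 Mbps.
Per item: 2.800 Mbps × 5220 s = 14,616 Mb = 1,827 MB.
Capacity: 256 GB = 2,048,000 Mb; 140.12 items → 140 complete.

140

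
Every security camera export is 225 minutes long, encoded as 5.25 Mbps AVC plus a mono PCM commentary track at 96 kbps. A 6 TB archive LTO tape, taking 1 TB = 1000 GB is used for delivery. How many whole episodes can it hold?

225 min = 13500 s
Audio: 96 kbps = 0.096 Mbps.
Total bitrate: 5.346 Mbps.
Per item: 5.346 Mbps × 13500 s = 72,171 Mb = 9,021 MB.
Capacity: 6 TB = 48,000,000 Mb; 665.09 items → 665 complete.

665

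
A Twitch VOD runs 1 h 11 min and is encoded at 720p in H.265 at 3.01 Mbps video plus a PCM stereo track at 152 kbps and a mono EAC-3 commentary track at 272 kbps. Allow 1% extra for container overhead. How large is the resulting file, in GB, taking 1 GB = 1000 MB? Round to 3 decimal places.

1 h 11 min = 71 min = 4260 s
Audio total: 152 + 272 = 424 kbps = 0.424 Mbps.
Total bitrate: 3.01 + 0.424 = 3.434 Mbps.
Stream data: 3.434 Mbps × 4260 s = 14628.8 Mb.
With 1% container overhead: ×1.01.
14,775 Mb ÷ 8 = 1,847 MB → 1.847 GB.

1.847 GB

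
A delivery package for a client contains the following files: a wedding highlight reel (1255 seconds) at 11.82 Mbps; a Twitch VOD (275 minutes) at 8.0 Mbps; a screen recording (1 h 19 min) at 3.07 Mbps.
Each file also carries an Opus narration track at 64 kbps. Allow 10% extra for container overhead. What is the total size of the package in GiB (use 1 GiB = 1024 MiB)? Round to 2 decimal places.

20.85 GiB

Audio: 64 kbps = 0.064 Mbps.
wedding highlight reel: 11.884 Mbps × 1255 s × 1.10 = 16405.9 Mb
Twitch VOD: 8.064 Mbps × 16500 s × 1.10 = 146361.6 Mb
screen recording: 3.134 Mbps × 4740 s × 1.10 = 16340.7 Mb
Total: 179108.1 Mb = 22388.5 MB.
= 20.85 GiB.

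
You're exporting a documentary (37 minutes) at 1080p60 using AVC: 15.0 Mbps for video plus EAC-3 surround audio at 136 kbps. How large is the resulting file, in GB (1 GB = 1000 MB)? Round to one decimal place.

37 min = 2220 s
Audio: 136 kbps = 0.136 Mbps.
Total bitrate: 15.0 + 0.136 = 15.136 Mbps.
Stream data: 15.136 Mbps × 2220 s = 33601.9 Mb.
33,602 Mb ÷ 8 = 4,200 MB → 4.200 GB.

4.2 GB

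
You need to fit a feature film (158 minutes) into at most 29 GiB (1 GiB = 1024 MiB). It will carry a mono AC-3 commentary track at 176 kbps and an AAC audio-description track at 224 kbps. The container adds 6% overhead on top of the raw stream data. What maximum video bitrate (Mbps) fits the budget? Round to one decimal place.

24.4 Mbps

Budget: 29 GiB = 249108.1 Mb.
Stream payload after overhead: 249108.1 / 1.06 = 235007.6 Mb.
158 min = 9480 s
Total bitrate budget: 235007.6 Mb / 9480 s = 24.790 Mbps.
Audio total: 176 + 224 = 400 kbps = 0.400 Mbps.
Video: 24.790 − 0.400 = 24.390 Mbps.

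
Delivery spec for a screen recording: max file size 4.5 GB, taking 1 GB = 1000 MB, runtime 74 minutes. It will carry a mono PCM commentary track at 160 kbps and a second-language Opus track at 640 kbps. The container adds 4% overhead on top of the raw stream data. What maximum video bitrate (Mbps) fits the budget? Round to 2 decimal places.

7.00 Mbps

Budget: 4.5 GB = 36000.0 Mb.
Stream payload after overhead: 36000.0 / 1.04 = 34615.4 Mb.
74 min = 4440 s
Total bitrate budget: 34615.4 Mb / 4440 s = 7.796 Mbps.
Audio total: 160 + 640 = 800 kbps = 0.800 Mbps.
Video: 7.796 − 0.800 = 6.996 Mbps.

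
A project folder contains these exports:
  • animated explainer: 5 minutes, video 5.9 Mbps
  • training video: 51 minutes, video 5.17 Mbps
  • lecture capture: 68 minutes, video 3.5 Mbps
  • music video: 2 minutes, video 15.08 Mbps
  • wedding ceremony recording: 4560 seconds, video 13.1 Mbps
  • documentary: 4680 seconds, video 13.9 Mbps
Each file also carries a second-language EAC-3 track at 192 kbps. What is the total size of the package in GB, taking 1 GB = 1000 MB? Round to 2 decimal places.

Audio: 192 kbps = 0.192 Mbps.
animated explainer: 6.092 Mbps × 300 s = 1827.6 Mb
training video: 5.362 Mbps × 3060 s = 16407.7 Mb
lecture capture: 3.692 Mbps × 4080 s = 15063.4 Mb
music video: 15.272 Mbps × 120 s = 1832.6 Mb
wedding ceremony recording: 13.292 Mbps × 4560 s = 60611.5 Mb
documentary: 14.092 Mbps × 4680 s = 65950.6 Mb
Total: 161693.4 Mb = 20211.7 MB.
= 20.21 GB.

20.21 GB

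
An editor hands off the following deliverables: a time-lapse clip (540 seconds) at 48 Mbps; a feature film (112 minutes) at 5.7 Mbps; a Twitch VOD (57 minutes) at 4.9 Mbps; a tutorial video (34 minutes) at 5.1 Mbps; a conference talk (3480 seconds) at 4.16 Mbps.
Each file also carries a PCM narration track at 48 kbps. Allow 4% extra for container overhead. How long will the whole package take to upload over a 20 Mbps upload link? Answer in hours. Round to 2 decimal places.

1.54 hours

Audio: 48 kbps = 0.048 Mbps.
time-lapse clip: 48.048 Mbps × 540 s × 1.04 = 26983.8 Mb
feature film: 5.748 Mbps × 6720 s × 1.04 = 40171.6 Mb
Twitch VOD: 4.948 Mbps × 3420 s × 1.04 = 17599.0 Mb
tutorial video: 5.148 Mbps × 2040 s × 1.04 = 10922.0 Mb
conference talk: 4.208 Mbps × 3480 s × 1.04 = 15229.6 Mb
Total: 110906.0 Mb = 13863.3 MB.
At 20 Mbps: 110906.0 / 20 = 5545 s ≈ 1.54 hours.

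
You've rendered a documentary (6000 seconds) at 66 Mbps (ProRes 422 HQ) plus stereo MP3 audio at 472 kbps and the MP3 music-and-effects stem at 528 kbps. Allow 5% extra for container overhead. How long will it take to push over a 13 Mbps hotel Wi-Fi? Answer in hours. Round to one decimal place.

Audio total: 472 + 528 = 1000 kbps = 1.000 Mbps.
Total bitrate: 67.000 Mbps.
File: 67.000 Mbps × 6000 s = 402000.0 Mb.
With 5% container overhead: ×1.05. → 422100.0 Mb.
At 13 Mbps: 422100.0 / 13 = 32469.2 s ≈ 9.02 hours.

9.0 hours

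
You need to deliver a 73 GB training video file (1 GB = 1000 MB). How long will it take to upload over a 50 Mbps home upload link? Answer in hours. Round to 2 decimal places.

3.24 hours

File: 73 GB = 584000.0 Mb.
At 50 Mbps: 584000.0 / 50 = 11680.0 s ≈ 3.24 hours.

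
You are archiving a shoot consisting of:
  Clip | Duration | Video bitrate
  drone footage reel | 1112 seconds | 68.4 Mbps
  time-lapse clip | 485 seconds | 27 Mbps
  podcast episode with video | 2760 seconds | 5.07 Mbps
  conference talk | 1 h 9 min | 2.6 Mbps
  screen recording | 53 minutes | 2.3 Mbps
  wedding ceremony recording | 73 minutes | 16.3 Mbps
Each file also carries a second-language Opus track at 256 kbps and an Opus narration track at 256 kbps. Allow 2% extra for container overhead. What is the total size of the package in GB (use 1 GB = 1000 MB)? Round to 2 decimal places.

Audio total: 256 + 256 = 512 kbps = 0.512 Mbps.
drone footage reel: 68.912 Mbps × 1112 s × 1.02 = 78162.7 Mb
time-lapse clip: 27.512 Mbps × 485 s × 1.02 = 13610.2 Mb
podcast episode with video: 5.582 Mbps × 2760 s × 1.02 = 15714.4 Mb
conference talk: 3.112 Mbps × 4140 s × 1.02 = 13141.4 Mb
screen recording: 2.812 Mbps × 3180 s × 1.02 = 9121.0 Mb
wedding ceremony recording: 16.812 Mbps × 4380 s × 1.02 = 75109.3 Mb
Total: 204859.0 Mb = 25607.4 MB.
= 25.61 GB.

25.61 GB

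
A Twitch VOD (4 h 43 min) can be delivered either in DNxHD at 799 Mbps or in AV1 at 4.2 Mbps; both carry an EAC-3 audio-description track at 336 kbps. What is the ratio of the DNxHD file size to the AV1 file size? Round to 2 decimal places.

4 h 43 min = 283 min = 16980 s
Audio: 336 kbps = 0.336 Mbps.
DNxHD: 799.336 Mbps × 16980 s = 13572725.3 Mb = 1580.073 GiB.
AV1: 4.536 Mbps × 16980 s = 77021.3 Mb = 8.966 GiB.
Ratio: 1580.073 / 8.966 = 176.220.

176.22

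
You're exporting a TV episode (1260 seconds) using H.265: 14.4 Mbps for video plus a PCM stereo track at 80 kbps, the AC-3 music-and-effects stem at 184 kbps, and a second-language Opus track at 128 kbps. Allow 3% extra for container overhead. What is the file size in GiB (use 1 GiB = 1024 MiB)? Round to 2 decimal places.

Audio total: 80 + 184 + 128 = 392 kbps = 0.392 Mbps.
Total bitrate: 14.4 + 0.392 = 14.792 Mbps.
Stream data: 14.792 Mbps × 1260 s = 18637.9 Mb.
With 3% container overhead: ×1.03.
19,197 Mb = 2,399,632,200 bytes ÷ 1,073,741,824 = 2.235 GiB.

2.23 GiB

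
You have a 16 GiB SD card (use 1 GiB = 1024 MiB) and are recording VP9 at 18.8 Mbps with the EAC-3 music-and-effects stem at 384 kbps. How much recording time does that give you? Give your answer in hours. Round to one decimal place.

2.0 hours

Audio: 384 kbps = 0.384 Mbps.
Total bitrate: 18.8 + 0.384 = 19.184 Mbps.
Capacity: 16 GiB = 137,439 Mb.
Recording time: 137,439 / 19.184 = 7,164 s ≈ 1.99 hours.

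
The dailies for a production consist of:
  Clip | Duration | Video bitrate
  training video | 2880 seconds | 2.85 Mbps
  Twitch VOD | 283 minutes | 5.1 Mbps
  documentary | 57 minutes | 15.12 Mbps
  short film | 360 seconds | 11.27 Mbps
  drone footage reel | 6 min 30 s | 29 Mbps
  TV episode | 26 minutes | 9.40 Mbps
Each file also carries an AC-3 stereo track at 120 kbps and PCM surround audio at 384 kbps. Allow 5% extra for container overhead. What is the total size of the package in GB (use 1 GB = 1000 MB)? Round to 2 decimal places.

24.86 GB

Audio total: 120 + 384 = 504 kbps = 0.504 Mbps.
training video: 3.354 Mbps × 2880 s × 1.05 = 10142.5 Mb
Twitch VOD: 5.604 Mbps × 16980 s × 1.05 = 99913.7 Mb
documentary: 15.624 Mbps × 3420 s × 1.05 = 56105.8 Mb
short film: 11.774 Mbps × 360 s × 1.05 = 4450.6 Mb
drone footage reel: 29.504 Mbps × 390 s × 1.05 = 12081.9 Mb
TV episode: 9.904 Mbps × 1560 s × 1.05 = 16222.8 Mb
Total: 198917.2 Mb = 24864.7 MB.
= 24.86 GB.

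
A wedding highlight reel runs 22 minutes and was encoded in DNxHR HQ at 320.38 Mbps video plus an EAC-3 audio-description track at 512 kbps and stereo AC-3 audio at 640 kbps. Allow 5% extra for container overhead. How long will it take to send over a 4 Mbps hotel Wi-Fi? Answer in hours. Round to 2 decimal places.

22 min = 1320 s
Audio total: 512 + 640 = 1152 kbps = 1.152 Mbps.
Total bitrate: 321.532 Mbps.
File: 321.532 Mbps × 1320 s = 424422.2 Mb.
With 5% container overhead: ×1.05. → 445643.4 Mb.
At 4 Mbps: 445643.4 / 4 = 111410.8 s ≈ 30.9 hours.

30.95 hours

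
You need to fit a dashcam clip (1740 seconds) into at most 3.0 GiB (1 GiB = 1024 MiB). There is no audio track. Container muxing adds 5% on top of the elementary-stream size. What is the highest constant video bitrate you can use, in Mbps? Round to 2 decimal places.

Budget: 3.0 GiB = 25769.8 Mb.
Stream payload after overhead: 25769.8 / 1.05 = 24542.7 Mb.
Total bitrate budget: 24542.7 Mb / 1740 s = 14.105 Mbps.

14.10 Mbps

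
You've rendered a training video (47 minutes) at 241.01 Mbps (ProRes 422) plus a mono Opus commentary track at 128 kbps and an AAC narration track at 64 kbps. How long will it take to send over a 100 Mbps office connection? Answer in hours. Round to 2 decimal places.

47 min = 2820 s
Audio total: 128 + 64 = 192 kbps = 0.192 Mbps.
Total bitrate: 241.202 Mbps.
File: 241.202 Mbps × 2820 s = 680189.6 Mb.
At 100 Mbps: 680189.6 / 100 = 6801.9 s ≈ 1.89 hours.

1.89 hours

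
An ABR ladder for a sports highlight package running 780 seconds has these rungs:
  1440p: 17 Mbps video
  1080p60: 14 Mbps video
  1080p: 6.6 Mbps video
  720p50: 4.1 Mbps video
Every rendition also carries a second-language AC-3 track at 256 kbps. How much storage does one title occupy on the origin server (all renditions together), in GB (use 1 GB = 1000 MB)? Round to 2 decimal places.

Audio: 256 kbps = 0.256 Mbps.
Sum of rendition bitrates: (17+0.256) + (14+0.256) + (6.6+0.256) + (4.1+0.256) = 42.724 Mbps.
× 780 s = 33,325 Mb = 4,166 MB = 4.166 GB.

4.17 GB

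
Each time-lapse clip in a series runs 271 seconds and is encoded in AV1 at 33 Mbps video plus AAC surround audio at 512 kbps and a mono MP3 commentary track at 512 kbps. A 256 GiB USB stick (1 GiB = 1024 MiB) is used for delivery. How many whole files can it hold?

Audio total: 512 + 512 = 1024 kbps = 1.024 Mbps.
Total bitrate: 34.024 Mbps.
Per item: 34.024 Mbps × 271 s = 9,221 Mb = 1,153 MB.
Capacity: 256 GiB = 2,199,023 Mb; 238.49 items → 238 complete.

238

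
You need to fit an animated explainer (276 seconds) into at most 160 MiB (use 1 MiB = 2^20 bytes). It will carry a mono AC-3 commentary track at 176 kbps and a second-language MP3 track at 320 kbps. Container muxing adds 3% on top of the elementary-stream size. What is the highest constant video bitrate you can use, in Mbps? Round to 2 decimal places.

4.23 Mbps

Budget: 160 MiB = 1342.2 Mb.
Stream payload after overhead: 1342.2 / 1.03 = 1303.1 Mb.
Total bitrate budget: 1303.1 Mb / 276 s = 4.721 Mbps.
Audio total: 176 + 320 = 496 kbps = 0.496 Mbps.
Video: 4.721 − 0.496 = 4.225 Mbps.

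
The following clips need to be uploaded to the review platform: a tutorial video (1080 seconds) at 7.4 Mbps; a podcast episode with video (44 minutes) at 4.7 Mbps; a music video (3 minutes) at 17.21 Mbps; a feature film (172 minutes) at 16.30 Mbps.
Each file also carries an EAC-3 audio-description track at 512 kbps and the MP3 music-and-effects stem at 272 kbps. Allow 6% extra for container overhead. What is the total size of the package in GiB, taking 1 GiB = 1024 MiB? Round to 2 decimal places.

25.03 GiB

Audio total: 512 + 272 = 784 kbps = 0.784 Mbps.
tutorial video: 8.184 Mbps × 1080 s × 1.06 = 9369.0 Mb
podcast episode with video: 5.484 Mbps × 2640 s × 1.06 = 15346.4 Mb
music video: 17.994 Mbps × 180 s × 1.06 = 3433.3 Mb
feature film: 17.084 Mbps × 10320 s × 1.06 = 186885.3 Mb
Total: 215034.0 Mb = 26879.3 MB.
= 25.03 GiB.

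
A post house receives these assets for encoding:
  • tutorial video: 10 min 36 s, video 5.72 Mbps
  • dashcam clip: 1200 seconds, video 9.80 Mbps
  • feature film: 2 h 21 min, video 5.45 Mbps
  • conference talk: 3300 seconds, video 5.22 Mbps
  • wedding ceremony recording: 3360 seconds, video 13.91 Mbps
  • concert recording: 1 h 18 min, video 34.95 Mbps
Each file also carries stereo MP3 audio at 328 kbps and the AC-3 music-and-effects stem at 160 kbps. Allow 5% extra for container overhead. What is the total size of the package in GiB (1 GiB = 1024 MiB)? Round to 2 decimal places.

36.62 GiB

Audio total: 328 + 160 = 488 kbps = 0.488 Mbps.
tutorial video: 6.208 Mbps × 636 s × 1.05 = 4145.7 Mb
dashcam clip: 10.288 Mbps × 1200 s × 1.05 = 12962.9 Mb
feature film: 5.938 Mbps × 8460 s × 1.05 = 52747.3 Mb
conference talk: 5.708 Mbps × 3300 s × 1.05 = 19778.2 Mb
wedding ceremony recording: 14.398 Mbps × 3360 s × 1.05 = 50796.1 Mb
concert recording: 35.438 Mbps × 4680 s × 1.05 = 174142.3 Mb
Total: 314572.5 Mb = 39321.6 MB.
= 36.62 GiB.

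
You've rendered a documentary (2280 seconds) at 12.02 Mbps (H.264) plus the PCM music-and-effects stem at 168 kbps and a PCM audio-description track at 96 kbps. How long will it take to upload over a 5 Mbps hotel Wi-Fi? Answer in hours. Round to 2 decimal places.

1.56 hours

Audio total: 168 + 96 = 264 kbps = 0.264 Mbps.
Total bitrate: 12.284 Mbps.
File: 12.284 Mbps × 2280 s = 28007.5 Mb.
At 5 Mbps: 28007.5 / 5 = 5601.5 s ≈ 1.56 hours.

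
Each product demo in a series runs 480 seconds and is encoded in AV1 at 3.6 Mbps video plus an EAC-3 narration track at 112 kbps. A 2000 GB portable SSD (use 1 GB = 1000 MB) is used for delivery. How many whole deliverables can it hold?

8979

Audio: 112 kbps = 0.112 Mbps.
Total bitrate: 3.712 Mbps.
Per item: 3.712 Mbps × 480 s = 1,782 Mb = 222.7 MB.
Capacity: 2000 GB = 16,000,000 Mb; 8979.89 items → 8979 complete.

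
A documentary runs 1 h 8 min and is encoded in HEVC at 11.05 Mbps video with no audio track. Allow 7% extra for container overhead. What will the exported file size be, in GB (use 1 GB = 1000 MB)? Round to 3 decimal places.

6.030 GB

1 h 8 min = 68 min = 4080 s
Total bitrate: 11.05 Mbps.
Stream data: 11.050 Mbps × 4080 s = 45084.0 Mb.
With 7% container overhead: ×1.07.
48,240 Mb ÷ 8 = 6,030 MB → 6.030 GB.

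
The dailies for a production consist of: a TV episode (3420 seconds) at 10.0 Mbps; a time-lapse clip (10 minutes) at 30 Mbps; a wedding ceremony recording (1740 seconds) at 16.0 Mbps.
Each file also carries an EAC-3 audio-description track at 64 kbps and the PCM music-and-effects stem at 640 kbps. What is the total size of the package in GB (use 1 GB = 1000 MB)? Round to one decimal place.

10.5 GB

Audio total: 64 + 640 = 704 kbps = 0.704 Mbps.
TV episode: 10.704 Mbps × 3420 s = 36607.7 Mb
time-lapse clip: 30.704 Mbps × 600 s = 18422.4 Mb
wedding ceremony recording: 16.704 Mbps × 1740 s = 29065.0 Mb
Total: 84095.0 Mb = 10511.9 MB.
= 10.51 GB.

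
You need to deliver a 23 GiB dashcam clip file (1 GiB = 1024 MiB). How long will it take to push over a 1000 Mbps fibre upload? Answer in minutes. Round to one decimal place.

File: 23 GiB = 197568.5 Mb.
At 1000 Mbps: 197568.5 / 1000 = 197.6 s ≈ 3.29 minutes.

3.3 minutes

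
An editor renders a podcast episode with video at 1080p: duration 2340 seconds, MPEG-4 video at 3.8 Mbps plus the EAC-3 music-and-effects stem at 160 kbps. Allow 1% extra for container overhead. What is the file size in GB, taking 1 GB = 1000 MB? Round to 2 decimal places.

Audio: 160 kbps = 0.160 Mbps.
Total bitrate: 3.8 + 0.160 = 3.960 Mbps.
Stream data: 3.960 Mbps × 2340 s = 9266.4 Mb.
With 1% container overhead: ×1.01.
9,359 Mb ÷ 8 = 1,170 MB → 1.170 GB.

1.17 GB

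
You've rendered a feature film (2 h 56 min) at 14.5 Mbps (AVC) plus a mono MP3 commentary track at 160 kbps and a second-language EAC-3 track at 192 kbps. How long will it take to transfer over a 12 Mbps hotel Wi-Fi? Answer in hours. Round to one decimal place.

2 h 56 min = 176 min = 10560 s
Audio total: 160 + 192 = 352 kbps = 0.352 Mbps.
Total bitrate: 14.852 Mbps.
File: 14.852 Mbps × 10560 s = 156837.1 Mb.
At 12 Mbps: 156837.1 / 12 = 13069.8 s ≈ 3.63 hours.

3.6 hours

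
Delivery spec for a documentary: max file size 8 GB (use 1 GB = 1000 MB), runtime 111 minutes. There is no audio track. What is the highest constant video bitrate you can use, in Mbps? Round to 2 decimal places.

Budget: 8 GB = 64000.0 Mb.
111 min = 6660 s
Total bitrate budget: 64000.0 Mb / 6660 s = 9.610 Mbps.

9.61 Mbps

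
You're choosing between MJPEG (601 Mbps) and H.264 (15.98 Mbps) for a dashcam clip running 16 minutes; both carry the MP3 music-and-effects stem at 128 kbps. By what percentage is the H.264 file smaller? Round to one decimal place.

16 min = 960 s
Audio: 128 kbps = 0.128 Mbps.
MJPEG: 601.128 Mbps × 960 s = 577082.9 Mb = 72.135 GB.
H.264: 16.108 Mbps × 960 s = 15463.7 Mb = 1.933 GB.
Reduction: (1 − 1.933/72.135) × 100 = 97.32%.

97.3%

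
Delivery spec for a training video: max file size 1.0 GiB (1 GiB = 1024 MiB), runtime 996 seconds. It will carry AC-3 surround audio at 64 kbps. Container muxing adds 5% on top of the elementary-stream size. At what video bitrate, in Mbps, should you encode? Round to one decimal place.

8.1 Mbps

Budget: 1.0 GiB = 8589.9 Mb.
Stream payload after overhead: 8589.9 / 1.05 = 8180.9 Mb.
Total bitrate budget: 8180.9 Mb / 996 s = 8.214 Mbps.
Audio: 64 kbps = 0.064 Mbps.
Video: 8.214 − 0.064 = 8.150 Mbps.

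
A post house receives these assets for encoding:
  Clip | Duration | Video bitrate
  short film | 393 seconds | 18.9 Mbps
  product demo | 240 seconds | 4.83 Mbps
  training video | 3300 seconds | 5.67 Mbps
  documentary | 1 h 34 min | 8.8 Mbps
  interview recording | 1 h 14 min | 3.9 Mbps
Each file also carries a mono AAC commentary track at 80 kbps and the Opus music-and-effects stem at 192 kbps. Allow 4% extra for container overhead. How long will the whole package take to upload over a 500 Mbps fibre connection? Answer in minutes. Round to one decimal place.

3.4 minutes

Audio total: 80 + 192 = 272 kbps = 0.272 Mbps.
short film: 19.172 Mbps × 393 s × 1.04 = 7836.0 Mb
product demo: 5.102 Mbps × 240 s × 1.04 = 1273.5 Mb
training video: 5.942 Mbps × 3300 s × 1.04 = 20392.9 Mb
documentary: 9.072 Mbps × 5640 s × 1.04 = 53212.7 Mb
interview recording: 4.172 Mbps × 4440 s × 1.04 = 19264.6 Mb
Total: 101979.7 Mb = 12747.5 MB.
At 500 Mbps: 101979.7 / 500 = 204 s ≈ 3.4 minutes.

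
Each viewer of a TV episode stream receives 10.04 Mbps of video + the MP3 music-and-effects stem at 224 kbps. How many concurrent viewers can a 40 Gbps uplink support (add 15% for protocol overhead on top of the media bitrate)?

Audio: 224 kbps = 0.224 Mbps.
Per-viewer media rate: 10.264 Mbps.
On the wire with 15% overhead: 11.804 Mbps.
40 Gbps = 40,000 Mbps; 40,000 / 11.804 = 3388.80 → 3388 viewers.

3388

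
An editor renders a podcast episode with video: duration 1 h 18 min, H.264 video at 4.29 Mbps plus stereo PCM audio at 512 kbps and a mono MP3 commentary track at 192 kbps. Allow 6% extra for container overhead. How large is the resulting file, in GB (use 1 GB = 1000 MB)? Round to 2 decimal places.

1 h 18 min = 78 min = 4680 s
Audio total: 512 + 192 = 704 kbps = 0.704 Mbps.
Total bitrate: 4.29 + 0.704 = 4.994 Mbps.
Stream data: 4.994 Mbps × 4680 s = 23371.9 Mb.
With 6% container overhead: ×1.06.
24,774 Mb ÷ 8 = 3,097 MB → 3.097 GB.

3.10 GB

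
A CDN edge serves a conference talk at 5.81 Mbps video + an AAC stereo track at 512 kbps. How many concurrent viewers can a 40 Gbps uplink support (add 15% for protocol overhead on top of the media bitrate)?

5501

Audio: 512 kbps = 0.512 Mbps.
Per-viewer media rate: 6.322 Mbps.
On the wire with 15% overhead: 7.270 Mbps.
40 Gbps = 40,000 Mbps; 40,000 / 7.270 = 5501.84 → 5501 viewers.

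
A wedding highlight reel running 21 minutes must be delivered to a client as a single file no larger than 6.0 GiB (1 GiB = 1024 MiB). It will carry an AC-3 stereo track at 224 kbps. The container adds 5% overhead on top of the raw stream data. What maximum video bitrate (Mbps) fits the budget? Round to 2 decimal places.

Budget: 6.0 GiB = 51539.6 Mb.
Stream payload after overhead: 51539.6 / 1.05 = 49085.3 Mb.
21 min = 1260 s
Total bitrate budget: 49085.3 Mb / 1260 s = 38.957 Mbps.
Audio: 224 kbps = 0.224 Mbps.
Video: 38.957 − 0.224 = 38.733 Mbps.

38.73 Mbps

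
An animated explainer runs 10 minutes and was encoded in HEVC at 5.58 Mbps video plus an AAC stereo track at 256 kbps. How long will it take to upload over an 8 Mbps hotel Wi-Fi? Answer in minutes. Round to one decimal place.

10 min = 600 s
Audio: 256 kbps = 0.256 Mbps.
Total bitrate: 5.836 Mbps.
File: 5.836 Mbps × 600 s = 3501.6 Mb.
At 8 Mbps: 3501.6 / 8 = 437.7 s ≈ 7.29 minutes.

7.3 minutes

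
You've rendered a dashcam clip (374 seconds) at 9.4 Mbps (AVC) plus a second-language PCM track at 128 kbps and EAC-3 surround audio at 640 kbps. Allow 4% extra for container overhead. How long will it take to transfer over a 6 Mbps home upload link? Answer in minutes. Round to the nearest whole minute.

11 minutes

Audio total: 128 + 640 = 768 kbps = 0.768 Mbps.
Total bitrate: 10.168 Mbps.
File: 10.168 Mbps × 374 s = 3802.8 Mb.
With 4% container overhead: ×1.04. → 3954.9 Mb.
At 6 Mbps: 3954.9 / 6 = 659.2 s ≈ 11 minutes.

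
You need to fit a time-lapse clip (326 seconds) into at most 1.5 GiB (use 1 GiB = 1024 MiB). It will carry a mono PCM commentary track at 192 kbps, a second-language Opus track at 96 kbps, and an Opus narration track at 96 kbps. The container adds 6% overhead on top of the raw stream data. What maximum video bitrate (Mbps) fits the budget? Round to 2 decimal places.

Budget: 1.5 GiB = 12884.9 Mb.
Stream payload after overhead: 12884.9 / 1.06 = 12155.6 Mb.
Total bitrate budget: 12155.6 Mb / 326 s = 37.287 Mbps.
Audio total: 192 + 96 + 96 = 384 kbps = 0.384 Mbps.
Video: 37.287 − 0.384 = 36.903 Mbps.

36.90 Mbps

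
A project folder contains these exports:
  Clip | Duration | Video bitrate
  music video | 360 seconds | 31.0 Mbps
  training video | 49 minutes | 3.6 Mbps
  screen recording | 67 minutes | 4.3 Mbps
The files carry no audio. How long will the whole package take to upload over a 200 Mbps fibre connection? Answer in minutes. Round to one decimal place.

3.3 minutes

music video: 31.000 Mbps × 360 s = 11160.0 Mb
training video: 3.600 Mbps × 2940 s = 10584.0 Mb
screen recording: 4.300 Mbps × 4020 s = 17286.0 Mb
Total: 39030.0 Mb = 4878.8 MB.
At 200 Mbps: 39030.0 / 200 = 195 s ≈ 3.25 minutes.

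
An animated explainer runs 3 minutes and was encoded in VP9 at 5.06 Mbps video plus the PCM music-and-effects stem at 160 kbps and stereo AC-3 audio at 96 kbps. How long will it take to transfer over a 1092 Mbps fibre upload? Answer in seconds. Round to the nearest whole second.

3 min = 180 s
Audio total: 160 + 96 = 256 kbps = 0.256 Mbps.
Total bitrate: 5.316 Mbps.
File: 5.316 Mbps × 180 s = 956.9 Mb.
At 1092 Mbps: 956.9 / 1092 = 0.9 s ≈ 0.876 seconds.

1 seconds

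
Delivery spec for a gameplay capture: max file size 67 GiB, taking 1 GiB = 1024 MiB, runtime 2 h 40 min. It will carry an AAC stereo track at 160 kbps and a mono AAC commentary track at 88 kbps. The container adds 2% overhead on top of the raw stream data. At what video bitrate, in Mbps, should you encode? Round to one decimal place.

58.5 Mbps

Budget: 67 GiB = 575525.6 Mb.
Stream payload after overhead: 575525.6 / 1.02 = 564240.8 Mb.
2 h 40 min = 160 min = 9600 s
Total bitrate budget: 564240.8 Mb / 9600 s = 58.775 Mbps.
Audio total: 160 + 88 = 248 kbps = 0.248 Mbps.
Video: 58.775 − 0.248 = 58.527 Mbps.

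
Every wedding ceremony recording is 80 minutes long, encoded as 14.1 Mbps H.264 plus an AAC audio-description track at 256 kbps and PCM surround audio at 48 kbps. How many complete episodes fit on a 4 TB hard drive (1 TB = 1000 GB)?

80 min = 4800 s
Audio total: 256 + 48 = 304 kbps = 0.304 Mbps.
Total bitrate: 14.404 Mbps.
Per item: 14.404 Mbps × 4800 s = 69,139 Mb = 8,642 MB.
Capacity: 4 TB = 32,000,000 Mb; 462.83 items → 462 complete.

462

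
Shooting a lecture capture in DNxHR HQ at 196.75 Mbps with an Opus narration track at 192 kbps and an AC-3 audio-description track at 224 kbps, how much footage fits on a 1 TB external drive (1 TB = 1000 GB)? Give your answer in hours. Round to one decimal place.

11.3 hours

Audio total: 192 + 224 = 416 kbps = 0.416 Mbps.
Total bitrate: 196.75 + 0.416 = 197.166 Mbps.
Capacity: 1 TB = 8,000,000 Mb.
Recording time: 8,000,000 / 197.166 = 40,575 s ≈ 11.3 hours.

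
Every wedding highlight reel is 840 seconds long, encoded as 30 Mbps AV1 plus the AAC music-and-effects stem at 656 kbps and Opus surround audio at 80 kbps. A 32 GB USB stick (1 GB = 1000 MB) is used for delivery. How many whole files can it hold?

9

Audio total: 656 + 80 = 736 kbps = 0.736 Mbps.
Total bitrate: 30.736 Mbps.
Per item: 30.736 Mbps × 840 s = 25,818 Mb = 3,227 MB.
Capacity: 32 GB = 256,000 Mb; 9.92 items → 9 complete.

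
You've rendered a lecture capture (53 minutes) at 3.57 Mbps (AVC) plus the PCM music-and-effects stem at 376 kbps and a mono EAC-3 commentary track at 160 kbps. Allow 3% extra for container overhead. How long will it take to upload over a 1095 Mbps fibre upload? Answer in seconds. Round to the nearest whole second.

53 min = 3180 s
Audio total: 376 + 160 = 536 kbps = 0.536 Mbps.
Total bitrate: 4.106 Mbps.
File: 4.106 Mbps × 3180 s = 13057.1 Mb.
With 3% container overhead: ×1.03. → 13448.8 Mb.
At 1095 Mbps: 13448.8 / 1095 = 12.3 s ≈ 12.3 seconds.

12 seconds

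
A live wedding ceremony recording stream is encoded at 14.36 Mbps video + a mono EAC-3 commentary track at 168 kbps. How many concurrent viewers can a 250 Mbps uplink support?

17

Audio: 168 kbps = 0.168 Mbps.
Per-viewer media rate: 14.528 Mbps.
250 Mbps = 250.0 Mbps; 250.0 / 14.528 = 17.21 → 17 viewers.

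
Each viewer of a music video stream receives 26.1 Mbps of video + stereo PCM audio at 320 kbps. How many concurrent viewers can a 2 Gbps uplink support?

75

Audio: 320 kbps = 0.320 Mbps.
Per-viewer media rate: 26.420 Mbps.
2 Gbps = 2,000 Mbps; 2,000 / 26.420 = 75.70 → 75 viewers.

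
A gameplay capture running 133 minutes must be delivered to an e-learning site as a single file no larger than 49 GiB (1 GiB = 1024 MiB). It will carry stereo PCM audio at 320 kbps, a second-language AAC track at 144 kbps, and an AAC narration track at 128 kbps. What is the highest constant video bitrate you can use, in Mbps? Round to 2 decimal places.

Budget: 49 GiB = 420906.8 Mb.
133 min = 7980 s
Total bitrate budget: 420906.8 Mb / 7980 s = 52.745 Mbps.
Audio total: 320 + 144 + 128 = 592 kbps = 0.592 Mbps.
Video: 52.745 − 0.592 = 52.153 Mbps.

52.15 Mbps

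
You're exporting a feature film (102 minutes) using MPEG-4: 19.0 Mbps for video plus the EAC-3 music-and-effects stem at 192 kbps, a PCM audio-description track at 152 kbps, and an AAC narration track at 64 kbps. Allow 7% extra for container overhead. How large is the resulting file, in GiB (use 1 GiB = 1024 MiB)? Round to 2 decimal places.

14.80 GiB

102 min = 6120 s
Audio total: 192 + 152 + 64 = 408 kbps = 0.408 Mbps.
Total bitrate: 19.0 + 0.408 = 19.408 Mbps.
Stream data: 19.408 Mbps × 6120 s = 118777.0 Mb.
With 7% container overhead: ×1.07.
127,091 Mb = 15,886,418,400 bytes ÷ 1,073,741,824 = 14.80 GiB.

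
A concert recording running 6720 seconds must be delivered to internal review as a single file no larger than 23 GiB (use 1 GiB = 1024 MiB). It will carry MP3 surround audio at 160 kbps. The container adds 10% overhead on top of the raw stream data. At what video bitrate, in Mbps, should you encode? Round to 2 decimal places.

26.57 Mbps

Budget: 23 GiB = 197568.5 Mb.
Stream payload after overhead: 197568.5 / 1.10 = 179607.7 Mb.
Total bitrate budget: 179607.7 Mb / 6720 s = 26.727 Mbps.
Audio: 160 kbps = 0.160 Mbps.
Video: 26.727 − 0.160 = 26.567 Mbps.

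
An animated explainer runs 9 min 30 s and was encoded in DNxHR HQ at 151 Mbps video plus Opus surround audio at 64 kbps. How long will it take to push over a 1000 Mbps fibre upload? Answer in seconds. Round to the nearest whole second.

9 min 30 s = 570 s
Audio: 64 kbps = 0.064 Mbps.
Total bitrate: 151.064 Mbps.
File: 151.064 Mbps × 570 s = 86106.5 Mb.
At 1000 Mbps: 86106.5 / 1000 = 86.1 s ≈ 86.1 seconds.

86 seconds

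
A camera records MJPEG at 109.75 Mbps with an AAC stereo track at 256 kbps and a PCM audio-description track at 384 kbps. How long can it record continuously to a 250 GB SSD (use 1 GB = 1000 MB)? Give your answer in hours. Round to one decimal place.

5.0 hours

Audio total: 256 + 384 = 640 kbps = 0.640 Mbps.
Total bitrate: 109.75 + 0.640 = 110.390 Mbps.
Capacity: 250 GB = 2,000,000 Mb.
Recording time: 2,000,000 / 110.390 = 18,118 s ≈ 5.03 hours.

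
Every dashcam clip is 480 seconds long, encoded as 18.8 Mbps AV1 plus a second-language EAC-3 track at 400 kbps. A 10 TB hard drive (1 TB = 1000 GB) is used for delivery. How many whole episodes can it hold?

8680

Audio: 400 kbps = 0.400 Mbps.
Total bitrate: 19.200 Mbps.
Per item: 19.200 Mbps × 480 s = 9,216 Mb = 1,152 MB.
Capacity: 10 TB = 80,000,000 Mb; 8680.56 items → 8680 complete.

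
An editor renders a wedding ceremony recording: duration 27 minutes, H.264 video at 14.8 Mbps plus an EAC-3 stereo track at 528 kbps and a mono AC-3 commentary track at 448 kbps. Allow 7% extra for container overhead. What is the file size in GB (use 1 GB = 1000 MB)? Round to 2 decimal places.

3.42 GB

27 min = 1620 s
Audio total: 528 + 448 = 976 kbps = 0.976 Mbps.
Total bitrate: 14.8 + 0.976 = 15.776 Mbps.
Stream data: 15.776 Mbps × 1620 s = 25557.1 Mb.
With 7% container overhead: ×1.07.
27,346 Mb ÷ 8 = 3,418 MB → 3.418 GB.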